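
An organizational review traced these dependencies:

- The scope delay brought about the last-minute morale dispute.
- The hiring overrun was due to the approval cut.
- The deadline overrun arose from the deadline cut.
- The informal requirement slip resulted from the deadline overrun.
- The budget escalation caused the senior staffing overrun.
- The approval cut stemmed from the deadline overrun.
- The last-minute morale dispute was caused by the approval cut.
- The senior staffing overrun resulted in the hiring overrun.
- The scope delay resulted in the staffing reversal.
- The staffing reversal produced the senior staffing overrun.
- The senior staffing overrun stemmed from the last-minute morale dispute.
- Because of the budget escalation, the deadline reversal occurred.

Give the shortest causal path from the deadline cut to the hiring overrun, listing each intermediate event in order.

the deadline cut → the deadline overrun
the deadline overrun → the approval cut
the approval cut → the hiring overrun
Length: 3 steps.

the deadline cut → the deadline overrun → the approval cut → the hiring overrun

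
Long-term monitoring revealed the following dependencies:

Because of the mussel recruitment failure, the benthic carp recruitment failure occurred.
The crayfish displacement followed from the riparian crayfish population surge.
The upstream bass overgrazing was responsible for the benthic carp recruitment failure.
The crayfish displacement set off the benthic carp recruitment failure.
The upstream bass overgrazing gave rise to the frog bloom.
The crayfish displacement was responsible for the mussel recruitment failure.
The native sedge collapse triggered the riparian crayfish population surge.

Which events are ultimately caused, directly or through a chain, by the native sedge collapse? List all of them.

Direct effects: the riparian crayfish population surge.
2 steps out: the crayfish displacement.
3 steps out: the mussel recruitment failure, the benthic carp recruitment failure.
Not reachable from it: the upstream bass overgrazing, the frog bloom.

the benthic carp recruitment failure, the crayfish displacement, the mussel recruitment failure, the riparian crayfish population surge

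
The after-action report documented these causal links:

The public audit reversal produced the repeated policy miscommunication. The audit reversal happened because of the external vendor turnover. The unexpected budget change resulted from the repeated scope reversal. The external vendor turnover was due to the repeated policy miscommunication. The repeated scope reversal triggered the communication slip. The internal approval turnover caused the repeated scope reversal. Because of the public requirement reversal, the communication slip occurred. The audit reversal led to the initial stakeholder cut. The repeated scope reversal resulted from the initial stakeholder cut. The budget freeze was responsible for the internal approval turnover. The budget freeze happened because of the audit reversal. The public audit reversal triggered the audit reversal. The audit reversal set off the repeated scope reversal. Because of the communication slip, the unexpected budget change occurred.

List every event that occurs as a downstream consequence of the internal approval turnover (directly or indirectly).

the communication slip, the repeated scope reversal, the unexpected budget change

Direct effects: the repeated scope reversal.
2 steps out: the communication slip, the unexpected budget change.
Not reachable from it: the public audit reversal, the repeated policy miscommunication, the external vendor turnover, the public requirement reversal, the audit reversal, the initial stakeholder cut, the budget freeze.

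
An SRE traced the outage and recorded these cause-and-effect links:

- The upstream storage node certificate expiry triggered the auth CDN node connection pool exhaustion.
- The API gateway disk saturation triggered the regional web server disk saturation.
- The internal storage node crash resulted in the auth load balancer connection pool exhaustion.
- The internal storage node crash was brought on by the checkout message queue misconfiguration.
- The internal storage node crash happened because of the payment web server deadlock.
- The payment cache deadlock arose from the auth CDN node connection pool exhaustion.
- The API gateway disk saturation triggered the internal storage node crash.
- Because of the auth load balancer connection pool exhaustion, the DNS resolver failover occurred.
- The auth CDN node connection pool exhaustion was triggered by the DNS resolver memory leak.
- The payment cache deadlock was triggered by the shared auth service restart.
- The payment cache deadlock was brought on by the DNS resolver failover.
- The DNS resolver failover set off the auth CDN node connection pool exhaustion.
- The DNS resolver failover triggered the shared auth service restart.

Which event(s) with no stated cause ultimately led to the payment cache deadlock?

Tracing upstream from the payment cache deadlock: the payment cache deadlock ← the DNS resolver failover ← the auth load balancer connection pool exhaustion ← the internal storage node crash ← the checkout message queue misconfiguration.
A separate upstream branch: the payment cache deadlock ← the DNS resolver failover ← the auth load balancer connection pool exhaustion ← the internal storage node crash ← the API gateway disk saturation.
A separate upstream branch: the payment cache deadlock ← the DNS resolver failover ← the auth load balancer connection pool exhaustion ← the internal storage node crash ← the payment web server deadlock.
A separate upstream branch: the payment cache deadlock ← the auth CDN node connection pool exhaustion ← the DNS resolver memory leak.
A separate upstream branch: the payment cache deadlock ← the auth CDN node connection pool exhaustion ← the upstream storage node certificate expiry.
Each of those chain origins has no stated cause.

the API gateway disk saturation, the DNS resolver memory leak, the checkout message queue misconfiguration, the payment web server deadlock, the upstream storage node certificate expiry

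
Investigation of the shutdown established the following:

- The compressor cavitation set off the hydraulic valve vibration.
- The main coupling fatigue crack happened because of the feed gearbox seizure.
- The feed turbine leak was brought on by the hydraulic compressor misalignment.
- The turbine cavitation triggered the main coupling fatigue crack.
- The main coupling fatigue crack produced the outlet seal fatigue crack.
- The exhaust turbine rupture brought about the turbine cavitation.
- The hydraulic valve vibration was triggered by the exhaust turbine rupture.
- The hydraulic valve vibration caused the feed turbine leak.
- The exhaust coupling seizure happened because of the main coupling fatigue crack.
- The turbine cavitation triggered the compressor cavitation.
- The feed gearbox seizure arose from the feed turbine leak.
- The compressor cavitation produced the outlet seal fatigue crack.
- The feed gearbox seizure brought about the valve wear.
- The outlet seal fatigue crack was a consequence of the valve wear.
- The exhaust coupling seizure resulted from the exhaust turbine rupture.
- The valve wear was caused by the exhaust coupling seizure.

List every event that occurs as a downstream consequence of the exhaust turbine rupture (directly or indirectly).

the compressor cavitation, the exhaust coupling seizure, the feed gearbox seizure, the feed turbine leak, the hydraulic valve vibration, the main coupling fatigue crack, the outlet seal fatigue crack, the turbine cavitation, the valve wear

Direct effects: the turbine cavitation, the hydraulic valve vibration, the exhaust coupling seizure.
2 steps out: the compressor cavitation, the feed turbine leak, the main coupling fatigue crack, the valve wear.
3 steps out: the feed gearbox seizure, the outlet seal fatigue crack.
Not reachable from it: the hydraulic compressor misalignment.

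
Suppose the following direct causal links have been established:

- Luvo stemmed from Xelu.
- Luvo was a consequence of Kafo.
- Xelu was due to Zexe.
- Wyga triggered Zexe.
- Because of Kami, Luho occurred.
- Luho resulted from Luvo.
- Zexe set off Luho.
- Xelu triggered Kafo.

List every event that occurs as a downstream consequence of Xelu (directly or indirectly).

Direct effects: Kafo, Luvo.
2 steps out: Luho.
Not reachable from it: Kami, Wyga, Zexe.

Kafo, Luho, Luvo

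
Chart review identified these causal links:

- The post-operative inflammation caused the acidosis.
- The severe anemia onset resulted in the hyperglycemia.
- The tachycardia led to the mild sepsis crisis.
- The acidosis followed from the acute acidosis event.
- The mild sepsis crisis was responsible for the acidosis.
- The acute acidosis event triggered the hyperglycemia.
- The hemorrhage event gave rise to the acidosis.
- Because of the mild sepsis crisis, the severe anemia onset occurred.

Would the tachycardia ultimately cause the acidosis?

Yes

There is a causal chain: the tachycardia → the mild sepsis crisis → the acidosis.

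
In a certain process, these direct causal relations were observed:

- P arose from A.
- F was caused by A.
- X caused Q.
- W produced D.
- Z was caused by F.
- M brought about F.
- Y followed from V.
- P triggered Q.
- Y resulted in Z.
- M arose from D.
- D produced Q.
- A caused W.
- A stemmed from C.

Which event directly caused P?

A

Upstream contributors include C, but only A feeds directly into P.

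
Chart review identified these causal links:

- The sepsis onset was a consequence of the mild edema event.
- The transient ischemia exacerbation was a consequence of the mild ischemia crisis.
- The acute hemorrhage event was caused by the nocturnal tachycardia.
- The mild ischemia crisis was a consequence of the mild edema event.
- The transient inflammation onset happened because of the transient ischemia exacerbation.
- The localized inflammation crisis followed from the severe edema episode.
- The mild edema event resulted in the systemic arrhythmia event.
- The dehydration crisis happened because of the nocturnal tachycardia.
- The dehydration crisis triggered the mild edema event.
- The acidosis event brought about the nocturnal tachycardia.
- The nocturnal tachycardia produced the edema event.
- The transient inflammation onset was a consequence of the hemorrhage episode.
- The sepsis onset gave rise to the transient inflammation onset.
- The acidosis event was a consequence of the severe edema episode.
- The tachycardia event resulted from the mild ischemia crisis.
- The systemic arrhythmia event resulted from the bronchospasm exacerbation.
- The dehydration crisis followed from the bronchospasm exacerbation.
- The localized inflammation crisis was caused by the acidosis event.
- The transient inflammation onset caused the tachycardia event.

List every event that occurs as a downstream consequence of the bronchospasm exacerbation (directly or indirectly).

Direct effects: the dehydration crisis, the systemic arrhythmia event.
2 steps out: the mild edema event.
3 steps out: the sepsis onset, the mild ischemia crisis.
4 steps out: the transient ischemia exacerbation, the transient inflammation onset, the tachycardia event.
Not reachable from it: the severe edema episode, the acidosis event, the nocturnal tachycardia, the edema event, the acute hemorrhage event, the hemorrhage episode, the localized inflammation crisis.

the dehydration crisis, the mild edema event, the mild ischemia crisis, the sepsis onset, the systemic arrhythmia event, the tachycardia event, the transient inflammation onset, the transient ischemia exacerbation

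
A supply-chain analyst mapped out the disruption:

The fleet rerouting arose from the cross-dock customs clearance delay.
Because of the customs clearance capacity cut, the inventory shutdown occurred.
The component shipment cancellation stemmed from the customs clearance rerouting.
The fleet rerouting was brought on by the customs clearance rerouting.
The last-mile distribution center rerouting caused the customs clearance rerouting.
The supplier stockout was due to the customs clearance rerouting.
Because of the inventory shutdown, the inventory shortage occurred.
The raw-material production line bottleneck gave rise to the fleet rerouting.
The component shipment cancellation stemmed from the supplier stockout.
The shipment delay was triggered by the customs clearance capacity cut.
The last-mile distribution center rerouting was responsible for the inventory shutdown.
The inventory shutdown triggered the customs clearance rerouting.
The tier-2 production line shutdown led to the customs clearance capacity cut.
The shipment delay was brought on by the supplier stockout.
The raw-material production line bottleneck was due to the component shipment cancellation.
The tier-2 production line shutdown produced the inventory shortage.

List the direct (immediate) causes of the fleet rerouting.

the cross-dock customs clearance delay, the customs clearance rerouting, the raw-material production line bottleneck

Upstream contributors include the last-mile distribution center rerouting, the tier-2 production line shutdown, the customs clearance capacity cut, the inventory shutdown, the supplier stockout, the component shipment cancellation, but only the cross-dock customs clearance delay, the customs clearance rerouting, the raw-material production line bottleneck feed directly into the fleet rerouting.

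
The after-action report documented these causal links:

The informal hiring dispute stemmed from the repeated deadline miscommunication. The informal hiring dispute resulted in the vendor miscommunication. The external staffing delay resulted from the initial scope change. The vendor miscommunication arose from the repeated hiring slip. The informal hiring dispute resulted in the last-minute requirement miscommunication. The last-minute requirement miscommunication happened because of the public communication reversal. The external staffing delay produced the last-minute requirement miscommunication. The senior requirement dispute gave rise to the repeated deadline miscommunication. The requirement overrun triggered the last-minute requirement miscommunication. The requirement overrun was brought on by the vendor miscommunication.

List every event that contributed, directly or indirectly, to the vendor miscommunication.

the informal hiring dispute, the repeated deadline miscommunication, the repeated hiring slip, the senior requirement dispute

Immediate causes of the vendor miscommunication: the informal hiring dispute, the repeated hiring slip.
Further upstream: the senior requirement dispute, the repeated deadline miscommunication.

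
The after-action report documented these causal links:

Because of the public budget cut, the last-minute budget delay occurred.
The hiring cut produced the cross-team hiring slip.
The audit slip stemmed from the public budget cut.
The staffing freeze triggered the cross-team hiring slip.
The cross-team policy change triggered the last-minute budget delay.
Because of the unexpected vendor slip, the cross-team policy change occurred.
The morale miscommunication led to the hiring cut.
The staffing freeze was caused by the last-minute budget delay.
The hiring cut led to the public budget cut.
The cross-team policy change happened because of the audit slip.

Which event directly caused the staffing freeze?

the last-minute budget delay

Upstream contributors include the morale miscommunication, the hiring cut, the public budget cut, the audit slip, the unexpected vendor slip, the cross-team policy change, but only the last-minute budget delay feeds directly into the staffing freeze.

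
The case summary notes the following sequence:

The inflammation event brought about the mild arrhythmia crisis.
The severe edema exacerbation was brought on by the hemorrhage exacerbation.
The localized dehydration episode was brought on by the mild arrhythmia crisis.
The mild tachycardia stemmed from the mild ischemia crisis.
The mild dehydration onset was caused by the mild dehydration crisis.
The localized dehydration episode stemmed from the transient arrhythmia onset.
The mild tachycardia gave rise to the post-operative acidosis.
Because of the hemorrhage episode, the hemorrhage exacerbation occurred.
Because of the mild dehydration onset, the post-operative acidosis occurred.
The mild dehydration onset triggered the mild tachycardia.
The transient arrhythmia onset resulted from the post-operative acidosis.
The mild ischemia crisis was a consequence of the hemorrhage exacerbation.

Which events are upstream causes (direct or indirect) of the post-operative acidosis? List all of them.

Immediate causes of the post-operative acidosis: the mild dehydration onset, the mild tachycardia.
Further upstream: the hemorrhage episode, the hemorrhage exacerbation, the mild dehydration crisis, the mild ischemia crisis.

the hemorrhage episode, the hemorrhage exacerbation, the mild dehydration crisis, the mild dehydration onset, the mild ischemia crisis, the mild tachycardia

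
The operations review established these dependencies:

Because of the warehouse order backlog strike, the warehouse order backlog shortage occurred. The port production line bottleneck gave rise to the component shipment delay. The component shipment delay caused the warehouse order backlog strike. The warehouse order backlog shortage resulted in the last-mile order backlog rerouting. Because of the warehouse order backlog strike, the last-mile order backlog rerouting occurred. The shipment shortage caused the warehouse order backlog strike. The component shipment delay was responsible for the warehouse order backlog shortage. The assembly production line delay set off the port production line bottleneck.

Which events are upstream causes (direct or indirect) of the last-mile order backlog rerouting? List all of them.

Immediate causes of the last-mile order backlog rerouting: the warehouse order backlog strike, the warehouse order backlog shortage.
Further upstream: the assembly production line delay, the shipment shortage, the port production line bottleneck, the component shipment delay.

the assembly production line delay, the component shipment delay, the port production line bottleneck, the shipment shortage, the warehouse order backlog shortage, the warehouse order backlog strike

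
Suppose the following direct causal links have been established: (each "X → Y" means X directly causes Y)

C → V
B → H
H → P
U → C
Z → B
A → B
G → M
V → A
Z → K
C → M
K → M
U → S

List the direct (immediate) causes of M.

C, G, K

Upstream contributors include U, Z, but only C, G, K feed directly into M.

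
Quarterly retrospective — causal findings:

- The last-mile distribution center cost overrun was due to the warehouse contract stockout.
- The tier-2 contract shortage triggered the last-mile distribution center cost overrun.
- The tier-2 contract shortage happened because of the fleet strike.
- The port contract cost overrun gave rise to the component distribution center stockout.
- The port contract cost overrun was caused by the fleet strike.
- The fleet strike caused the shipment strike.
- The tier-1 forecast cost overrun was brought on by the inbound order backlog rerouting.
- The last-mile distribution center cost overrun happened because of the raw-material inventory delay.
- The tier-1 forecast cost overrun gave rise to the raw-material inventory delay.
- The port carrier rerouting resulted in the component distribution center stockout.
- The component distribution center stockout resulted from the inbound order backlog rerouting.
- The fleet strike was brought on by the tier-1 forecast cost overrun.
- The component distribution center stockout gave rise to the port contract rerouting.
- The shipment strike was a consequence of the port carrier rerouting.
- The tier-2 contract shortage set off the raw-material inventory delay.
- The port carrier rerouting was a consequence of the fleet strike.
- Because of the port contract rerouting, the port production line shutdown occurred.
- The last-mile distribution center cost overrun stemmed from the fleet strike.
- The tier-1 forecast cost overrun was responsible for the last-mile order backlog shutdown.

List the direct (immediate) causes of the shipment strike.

the fleet strike, the port carrier rerouting

Upstream contributors include the inbound order backlog rerouting, the tier-1 forecast cost overrun, but only the fleet strike, the port carrier rerouting feed directly into the shipment strike.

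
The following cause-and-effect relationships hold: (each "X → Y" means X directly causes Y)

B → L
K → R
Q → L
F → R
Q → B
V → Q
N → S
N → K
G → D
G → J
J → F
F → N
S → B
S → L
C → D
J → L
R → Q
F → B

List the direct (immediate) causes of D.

C, G → D with nothing further upstream stated.

C, G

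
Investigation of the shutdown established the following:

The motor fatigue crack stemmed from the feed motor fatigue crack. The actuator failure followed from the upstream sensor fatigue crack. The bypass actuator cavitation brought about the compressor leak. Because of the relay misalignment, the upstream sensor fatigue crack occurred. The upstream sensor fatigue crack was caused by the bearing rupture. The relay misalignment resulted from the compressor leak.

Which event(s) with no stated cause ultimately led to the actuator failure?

Tracing upstream from the actuator failure: the actuator failure ← the upstream sensor fatigue crack ← the relay misalignment ← the compressor leak ← the bypass actuator cavitation.
A separate upstream branch: the actuator failure ← the upstream sensor fatigue crack ← the bearing rupture.
Each of those chain origins has no stated cause.

the bearing rupture, the bypass actuator cavitation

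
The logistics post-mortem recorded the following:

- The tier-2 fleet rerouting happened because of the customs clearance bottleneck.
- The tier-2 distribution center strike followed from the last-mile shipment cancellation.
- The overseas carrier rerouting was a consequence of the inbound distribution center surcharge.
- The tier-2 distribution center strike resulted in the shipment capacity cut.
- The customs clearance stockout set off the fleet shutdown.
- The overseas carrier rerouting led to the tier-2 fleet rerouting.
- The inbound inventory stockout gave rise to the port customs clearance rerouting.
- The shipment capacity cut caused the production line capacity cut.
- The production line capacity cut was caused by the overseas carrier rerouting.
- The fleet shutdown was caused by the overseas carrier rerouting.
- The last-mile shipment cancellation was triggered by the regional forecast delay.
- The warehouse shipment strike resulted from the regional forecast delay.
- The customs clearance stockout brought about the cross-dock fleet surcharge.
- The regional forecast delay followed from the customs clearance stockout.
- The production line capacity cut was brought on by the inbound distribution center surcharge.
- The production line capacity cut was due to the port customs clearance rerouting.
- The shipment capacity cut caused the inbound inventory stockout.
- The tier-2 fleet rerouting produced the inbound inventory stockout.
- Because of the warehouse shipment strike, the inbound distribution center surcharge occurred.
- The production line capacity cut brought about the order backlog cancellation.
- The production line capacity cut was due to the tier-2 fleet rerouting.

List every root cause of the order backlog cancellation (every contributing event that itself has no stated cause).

the customs clearance bottleneck, the customs clearance stockout

Tracing upstream from the order backlog cancellation: the order backlog cancellation ← the production line capacity cut ← the inbound distribution center surcharge ← the warehouse shipment strike ← the regional forecast delay ← the customs clearance stockout.
A separate upstream branch: the order backlog cancellation ← the production line capacity cut ← the tier-2 fleet rerouting ← the customs clearance bottleneck.
Each of those chain origins has no stated cause.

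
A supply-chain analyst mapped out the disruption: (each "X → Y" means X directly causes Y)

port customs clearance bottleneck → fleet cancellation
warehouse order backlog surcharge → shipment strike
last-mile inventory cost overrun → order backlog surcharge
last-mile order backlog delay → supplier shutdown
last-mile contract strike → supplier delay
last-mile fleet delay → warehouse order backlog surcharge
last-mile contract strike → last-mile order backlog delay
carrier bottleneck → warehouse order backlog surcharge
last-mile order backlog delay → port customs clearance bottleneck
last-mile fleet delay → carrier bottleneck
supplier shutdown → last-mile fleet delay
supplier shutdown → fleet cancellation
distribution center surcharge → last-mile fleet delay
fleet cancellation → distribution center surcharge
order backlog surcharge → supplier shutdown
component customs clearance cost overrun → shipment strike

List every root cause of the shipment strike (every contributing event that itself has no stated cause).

Tracing upstream from the shipment strike: the shipment strike ← the warehouse order backlog surcharge ← the last-mile fleet delay ← the supplier shutdown ← the last-mile order backlog delay ← the last-mile contract strike.
A separate upstream branch: the shipment strike ← the warehouse order backlog surcharge ← the last-mile fleet delay ← the supplier shutdown ← the order backlog surcharge ← the last-mile inventory cost overrun.
A separate upstream branch: the shipment strike ← the component customs clearance cost overrun.
Each of those chain origins has no stated cause.

the component customs clearance cost overrun, the last-mile contract strike, the last-mile inventory cost overrun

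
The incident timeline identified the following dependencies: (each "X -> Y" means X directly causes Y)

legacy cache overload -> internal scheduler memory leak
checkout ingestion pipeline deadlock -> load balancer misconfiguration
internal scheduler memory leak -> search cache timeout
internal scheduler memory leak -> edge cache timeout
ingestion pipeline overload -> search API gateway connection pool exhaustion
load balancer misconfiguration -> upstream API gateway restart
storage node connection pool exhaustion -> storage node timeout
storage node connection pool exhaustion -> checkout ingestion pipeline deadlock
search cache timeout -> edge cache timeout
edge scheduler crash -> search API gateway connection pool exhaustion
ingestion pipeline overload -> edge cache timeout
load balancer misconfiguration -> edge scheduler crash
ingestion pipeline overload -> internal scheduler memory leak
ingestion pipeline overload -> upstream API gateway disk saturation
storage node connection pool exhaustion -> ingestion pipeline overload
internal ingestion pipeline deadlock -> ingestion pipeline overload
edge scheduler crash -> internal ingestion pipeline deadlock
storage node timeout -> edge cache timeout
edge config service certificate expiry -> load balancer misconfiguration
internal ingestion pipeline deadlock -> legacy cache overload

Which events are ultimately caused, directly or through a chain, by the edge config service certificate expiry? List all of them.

the edge cache timeout, the edge scheduler crash, the ingestion pipeline overload, the internal ingestion pipeline deadlock, the internal scheduler memory leak, the legacy cache overload, the load balancer misconfiguration, the search API gateway connection pool exhaustion, the search cache timeout, the upstream API gateway disk saturation, the upstream API gateway restart

Direct effects: the load balancer misconfiguration.
2 steps out: the edge scheduler crash, the upstream API gateway restart.
3 steps out: the internal ingestion pipeline deadlock, the search API gateway connection pool exhaustion.
4 steps out: the legacy cache overload, the ingestion pipeline overload.
5 steps out: the upstream API gateway disk saturation, the internal scheduler memory leak, the edge cache timeout.
6 steps out: the search cache timeout.
Not reachable from it: the storage node connection pool exhaustion, the checkout ingestion pipeline deadlock, the storage node timeout.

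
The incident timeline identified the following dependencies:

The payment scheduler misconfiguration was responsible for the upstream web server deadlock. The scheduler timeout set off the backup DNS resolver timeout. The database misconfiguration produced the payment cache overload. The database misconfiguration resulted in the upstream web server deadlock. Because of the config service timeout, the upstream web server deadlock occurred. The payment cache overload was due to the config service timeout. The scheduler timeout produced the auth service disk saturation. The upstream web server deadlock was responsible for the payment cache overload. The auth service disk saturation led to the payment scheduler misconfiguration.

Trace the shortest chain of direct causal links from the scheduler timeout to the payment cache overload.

the scheduler timeout → the auth service disk saturation → the payment scheduler misconfiguration → the upstream web server deadlock → the payment cache overload

the scheduler timeout → the auth service disk saturation
the auth service disk saturation → the payment scheduler misconfiguration
the payment scheduler misconfiguration → the upstream web server deadlock
the upstream web server deadlock → the payment cache overload
Length: 4 steps.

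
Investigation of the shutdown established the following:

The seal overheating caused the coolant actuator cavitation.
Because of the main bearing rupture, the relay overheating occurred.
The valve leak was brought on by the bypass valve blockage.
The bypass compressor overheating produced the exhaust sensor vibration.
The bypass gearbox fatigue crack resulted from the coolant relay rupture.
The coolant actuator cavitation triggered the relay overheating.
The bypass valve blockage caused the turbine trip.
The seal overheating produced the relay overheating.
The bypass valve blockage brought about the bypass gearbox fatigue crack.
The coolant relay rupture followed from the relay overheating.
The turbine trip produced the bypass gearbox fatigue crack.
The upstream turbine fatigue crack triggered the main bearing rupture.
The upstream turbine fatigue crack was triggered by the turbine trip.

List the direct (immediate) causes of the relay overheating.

the coolant actuator cavitation, the main bearing rupture, the seal overheating

Upstream contributors include the bypass valve blockage, the turbine trip, the upstream turbine fatigue crack, but only the coolant actuator cavitation, the main bearing rupture, the seal overheating feed directly into the relay overheating.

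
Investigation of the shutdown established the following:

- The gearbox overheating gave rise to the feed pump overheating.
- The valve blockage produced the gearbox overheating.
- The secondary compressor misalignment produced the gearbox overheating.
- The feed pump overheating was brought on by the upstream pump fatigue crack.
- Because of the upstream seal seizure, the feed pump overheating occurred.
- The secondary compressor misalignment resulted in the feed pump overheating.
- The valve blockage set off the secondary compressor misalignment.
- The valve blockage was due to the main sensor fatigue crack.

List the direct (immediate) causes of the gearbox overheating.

the secondary compressor misalignment, the valve blockage

Upstream contributors include the main sensor fatigue crack, but only the secondary compressor misalignment, the valve blockage feed directly into the gearbox overheating.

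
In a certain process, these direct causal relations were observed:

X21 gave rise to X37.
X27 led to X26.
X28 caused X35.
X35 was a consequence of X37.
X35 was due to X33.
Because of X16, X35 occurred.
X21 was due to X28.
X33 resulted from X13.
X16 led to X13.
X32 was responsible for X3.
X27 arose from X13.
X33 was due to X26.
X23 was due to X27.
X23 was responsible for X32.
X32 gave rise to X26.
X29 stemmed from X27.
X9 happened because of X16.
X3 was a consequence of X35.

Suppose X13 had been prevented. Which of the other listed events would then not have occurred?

X23, X26, X27, X29, X32, X33

Downstream of X13: X27, X23, X32, X26, X33, X35, X29, X3.
Of those, still caused via another path: X35, X3.
The remainder have no surviving cause.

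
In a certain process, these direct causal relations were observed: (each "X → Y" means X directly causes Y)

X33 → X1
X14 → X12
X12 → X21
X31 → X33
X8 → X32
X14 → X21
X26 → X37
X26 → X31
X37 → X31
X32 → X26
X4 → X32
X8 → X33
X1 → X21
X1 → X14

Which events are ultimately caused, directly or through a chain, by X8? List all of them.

X1, X12, X14, X21, X26, X31, X32, X33, X37

Direct effects: X32, X33.
2 steps out: X26, X1.
3 steps out: X37, X31, X14, X21.
4 steps out: X12.
Not reachable from it: X4.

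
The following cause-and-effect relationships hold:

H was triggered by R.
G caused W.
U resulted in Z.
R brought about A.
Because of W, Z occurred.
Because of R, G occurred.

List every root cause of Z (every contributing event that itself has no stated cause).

R, U

Tracing upstream from Z: Z ← W ← G ← R.
A separate upstream branch: Z ← U.
Each of those chain origins has no stated cause.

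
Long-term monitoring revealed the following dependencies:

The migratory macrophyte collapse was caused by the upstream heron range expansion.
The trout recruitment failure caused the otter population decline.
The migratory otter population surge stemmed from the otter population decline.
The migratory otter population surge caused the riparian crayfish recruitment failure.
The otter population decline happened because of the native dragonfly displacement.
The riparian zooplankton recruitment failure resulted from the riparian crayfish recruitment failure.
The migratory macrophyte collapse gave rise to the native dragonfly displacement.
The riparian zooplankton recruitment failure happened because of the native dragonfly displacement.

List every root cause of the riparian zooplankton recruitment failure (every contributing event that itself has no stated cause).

Tracing upstream from the riparian zooplankton recruitment failure: the riparian zooplankton recruitment failure ← the native dragonfly displacement ← the migratory macrophyte collapse ← the upstream heron range expansion.
A separate upstream branch: the riparian zooplankton recruitment failure ← the riparian crayfish recruitment failure ← the migratory otter population surge ← the otter population decline ← the trout recruitment failure.
Each of those chain origins has no stated cause.

the trout recruitment failure, the upstream heron range expansion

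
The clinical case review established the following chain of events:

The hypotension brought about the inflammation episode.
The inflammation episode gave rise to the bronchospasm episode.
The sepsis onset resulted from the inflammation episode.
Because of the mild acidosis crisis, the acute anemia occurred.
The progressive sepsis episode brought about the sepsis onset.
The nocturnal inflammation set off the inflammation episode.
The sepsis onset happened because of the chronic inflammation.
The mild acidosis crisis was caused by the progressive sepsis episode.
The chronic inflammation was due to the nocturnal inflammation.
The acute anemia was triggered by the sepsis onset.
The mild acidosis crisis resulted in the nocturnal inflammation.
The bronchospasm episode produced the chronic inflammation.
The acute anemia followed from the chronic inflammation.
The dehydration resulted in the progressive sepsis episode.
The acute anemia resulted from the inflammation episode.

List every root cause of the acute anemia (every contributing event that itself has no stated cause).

the dehydration, the hypotension

Tracing upstream from the acute anemia: the acute anemia ← the mild acidosis crisis ← the progressive sepsis episode ← the dehydration.
A separate upstream branch: the acute anemia ← the inflammation episode ← the hypotension.
Each of those chain origins has no stated cause.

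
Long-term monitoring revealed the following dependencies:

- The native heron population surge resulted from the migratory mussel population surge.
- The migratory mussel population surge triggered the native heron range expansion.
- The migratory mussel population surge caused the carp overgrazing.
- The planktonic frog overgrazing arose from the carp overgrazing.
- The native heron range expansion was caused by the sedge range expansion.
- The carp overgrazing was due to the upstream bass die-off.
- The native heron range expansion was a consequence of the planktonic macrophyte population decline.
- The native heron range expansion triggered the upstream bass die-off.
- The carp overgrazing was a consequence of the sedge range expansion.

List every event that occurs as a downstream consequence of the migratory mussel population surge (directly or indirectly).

the carp overgrazing, the native heron population surge, the native heron range expansion, the planktonic frog overgrazing, the upstream bass die-off

Direct effects: the native heron population surge, the native heron range expansion, the carp overgrazing.
2 steps out: the upstream bass die-off, the planktonic frog overgrazing.
Not reachable from it: the planktonic macrophyte population decline, the sedge range expansion.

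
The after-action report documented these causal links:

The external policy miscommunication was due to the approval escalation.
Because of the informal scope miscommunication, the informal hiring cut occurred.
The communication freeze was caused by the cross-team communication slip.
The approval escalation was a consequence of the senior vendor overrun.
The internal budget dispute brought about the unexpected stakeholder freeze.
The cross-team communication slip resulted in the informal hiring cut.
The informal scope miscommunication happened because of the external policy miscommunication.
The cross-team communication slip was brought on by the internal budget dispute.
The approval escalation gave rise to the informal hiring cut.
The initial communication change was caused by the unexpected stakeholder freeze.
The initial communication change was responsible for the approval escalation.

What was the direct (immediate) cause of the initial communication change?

Upstream contributors include the internal budget dispute, but only the unexpected stakeholder freeze feeds directly into the initial communication change.

the unexpected stakeholder freeze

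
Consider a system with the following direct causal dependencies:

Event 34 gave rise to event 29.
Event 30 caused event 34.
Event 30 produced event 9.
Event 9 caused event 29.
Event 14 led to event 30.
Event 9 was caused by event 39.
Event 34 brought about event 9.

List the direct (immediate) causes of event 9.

event 30, event 34, event 39

Upstream contributors include event 14, but only event 30, event 34, event 39 feed directly into event 9.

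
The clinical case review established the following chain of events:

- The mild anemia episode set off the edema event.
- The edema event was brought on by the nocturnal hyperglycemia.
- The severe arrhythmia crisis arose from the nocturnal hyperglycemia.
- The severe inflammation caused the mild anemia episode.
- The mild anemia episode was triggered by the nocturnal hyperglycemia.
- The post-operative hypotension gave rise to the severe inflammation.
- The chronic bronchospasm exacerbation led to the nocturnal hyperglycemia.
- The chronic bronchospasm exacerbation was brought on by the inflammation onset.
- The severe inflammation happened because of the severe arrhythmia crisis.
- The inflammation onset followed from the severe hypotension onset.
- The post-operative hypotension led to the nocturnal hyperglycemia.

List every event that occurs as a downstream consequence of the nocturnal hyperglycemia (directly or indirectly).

the edema event, the mild anemia episode, the severe arrhythmia crisis, the severe inflammation

Direct effects: the severe arrhythmia crisis, the mild anemia episode, the edema event.
2 steps out: the severe inflammation.
Not reachable from it: the severe hypotension onset, the inflammation onset, the post-operative hypotension, the chronic bronchospasm exacerbation.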